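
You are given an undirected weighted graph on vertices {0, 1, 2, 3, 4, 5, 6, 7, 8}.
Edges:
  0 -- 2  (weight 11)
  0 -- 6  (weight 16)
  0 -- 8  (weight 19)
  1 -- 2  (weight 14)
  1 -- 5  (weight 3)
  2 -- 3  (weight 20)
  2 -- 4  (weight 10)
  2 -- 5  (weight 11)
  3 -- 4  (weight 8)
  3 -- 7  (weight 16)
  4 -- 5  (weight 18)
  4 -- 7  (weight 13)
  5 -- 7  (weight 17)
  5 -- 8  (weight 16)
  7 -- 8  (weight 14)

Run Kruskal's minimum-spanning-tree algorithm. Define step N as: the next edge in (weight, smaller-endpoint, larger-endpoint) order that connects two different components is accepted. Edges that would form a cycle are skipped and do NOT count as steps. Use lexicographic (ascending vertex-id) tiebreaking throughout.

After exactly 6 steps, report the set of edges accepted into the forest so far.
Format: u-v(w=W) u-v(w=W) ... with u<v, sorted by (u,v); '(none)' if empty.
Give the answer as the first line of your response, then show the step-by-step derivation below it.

0-2(w=11) 1-5(w=3) 2-4(w=10) 2-5(w=11) 3-4(w=8) 4-7(w=13)

step 1: add edge 1-5 (w=3); MST = {1-5(w=3)}
step 2: add edge 3-4 (w=8); MST = {1-5(w=3) 3-4(w=8)}
step 3: add edge 2-4 (w=10); MST = {1-5(w=3) 2-4(w=10) 3-4(w=8)}
step 4: add edge 0-2 (w=11); MST = {0-2(w=11) 1-5(w=3) 2-4(w=10) 3-4(w=8)}
step 5: add edge 2-5 (w=11); MST = {0-2(w=11) 1-5(w=3) 2-4(w=10) 2-5(w=11) 3-4(w=8)}
step 6: add edge 4-7 (w=13); MST = {0-2(w=11) 1-5(w=3) 2-4(w=10) 2-5(w=11) 3-4(w=8) 4-7(w=13)}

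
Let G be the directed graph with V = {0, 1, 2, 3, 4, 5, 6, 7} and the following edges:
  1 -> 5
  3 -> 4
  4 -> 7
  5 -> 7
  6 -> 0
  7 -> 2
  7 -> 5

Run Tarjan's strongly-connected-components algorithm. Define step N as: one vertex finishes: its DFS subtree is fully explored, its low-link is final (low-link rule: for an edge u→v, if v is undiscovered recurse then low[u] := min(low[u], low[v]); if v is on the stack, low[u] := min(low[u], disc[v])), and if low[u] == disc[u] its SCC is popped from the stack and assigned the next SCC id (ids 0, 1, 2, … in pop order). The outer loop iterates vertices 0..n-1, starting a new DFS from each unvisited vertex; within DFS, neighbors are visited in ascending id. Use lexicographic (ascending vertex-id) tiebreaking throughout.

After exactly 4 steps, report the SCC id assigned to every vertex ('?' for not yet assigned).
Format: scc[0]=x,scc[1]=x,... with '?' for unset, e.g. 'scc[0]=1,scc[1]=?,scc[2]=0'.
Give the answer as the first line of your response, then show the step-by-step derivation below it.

scc[0]=0,scc[1]=?,scc[2]=1,scc[3]=?,scc[4]=?,scc[5]=2,scc[6]=?,scc[7]=2

step 1: low=(low[0]=0,low[1]=?,low[2]=?,low[3]=?,low[4]=?,low[5]=?,low[6]=?,low[7]=?); scc=(scc[0]=0,scc[1]=?,scc[2]=?,scc[3]=?,scc[4]=?,scc[5]=?,scc[6]=?,scc[7]=?)
step 2: low=(low[0]=0,low[1]=1,low[2]=4,low[3]=?,low[4]=?,low[5]=2,low[6]=?,low[7]=3); scc=(scc[0]=0,scc[1]=?,scc[2]=1,scc[3]=?,scc[4]=?,scc[5]=?,scc[6]=?,scc[7]=?)
step 3: low=(low[0]=0,low[1]=1,low[2]=4,low[3]=?,low[4]=?,low[5]=2,low[6]=?,low[7]=2); scc=(scc[0]=0,scc[1]=?,scc[2]=1,scc[3]=?,scc[4]=?,scc[5]=?,scc[6]=?,scc[7]=?)
step 4: low=(low[0]=0,low[1]=1,low[2]=4,low[3]=?,low[4]=?,low[5]=2,low[6]=?,low[7]=2); scc=(scc[0]=0,scc[1]=?,scc[2]=1,scc[3]=?,scc[4]=?,scc[5]=2,scc[6]=?,scc[7]=2)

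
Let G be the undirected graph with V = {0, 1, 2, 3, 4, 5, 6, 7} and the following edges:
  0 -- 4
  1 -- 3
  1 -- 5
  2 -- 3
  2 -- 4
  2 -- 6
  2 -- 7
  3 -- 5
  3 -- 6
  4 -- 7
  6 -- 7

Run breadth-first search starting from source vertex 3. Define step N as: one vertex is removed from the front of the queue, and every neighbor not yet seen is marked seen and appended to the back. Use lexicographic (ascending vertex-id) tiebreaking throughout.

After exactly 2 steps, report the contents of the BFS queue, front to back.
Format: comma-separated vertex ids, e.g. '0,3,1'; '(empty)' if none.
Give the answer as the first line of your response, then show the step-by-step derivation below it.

2,5,6

step 1: dequeue 3; queue=[1,2,5,6]; order=3
step 2: dequeue 1; queue=[2,5,6]; order=3,1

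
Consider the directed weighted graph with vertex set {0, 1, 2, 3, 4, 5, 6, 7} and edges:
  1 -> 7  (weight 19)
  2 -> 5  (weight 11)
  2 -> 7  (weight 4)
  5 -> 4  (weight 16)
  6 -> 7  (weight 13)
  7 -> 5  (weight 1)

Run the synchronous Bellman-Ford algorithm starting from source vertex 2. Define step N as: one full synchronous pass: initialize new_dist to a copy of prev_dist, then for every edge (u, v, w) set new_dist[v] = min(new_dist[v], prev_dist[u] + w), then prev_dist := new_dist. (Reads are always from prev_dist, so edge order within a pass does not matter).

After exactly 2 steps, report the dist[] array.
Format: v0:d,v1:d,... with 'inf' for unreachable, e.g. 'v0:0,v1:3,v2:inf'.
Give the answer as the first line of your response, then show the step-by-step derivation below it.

v0:inf,v1:inf,v2:0,v3:inf,v4:27,v5:5,v6:inf,v7:4

step 1: dist = v0:inf,v1:inf,v2:0,v3:inf,v4:inf,v5:11,v6:inf,v7:4
step 2: dist = v0:inf,v1:inf,v2:0,v3:inf,v4:27,v5:5,v6:inf,v7:4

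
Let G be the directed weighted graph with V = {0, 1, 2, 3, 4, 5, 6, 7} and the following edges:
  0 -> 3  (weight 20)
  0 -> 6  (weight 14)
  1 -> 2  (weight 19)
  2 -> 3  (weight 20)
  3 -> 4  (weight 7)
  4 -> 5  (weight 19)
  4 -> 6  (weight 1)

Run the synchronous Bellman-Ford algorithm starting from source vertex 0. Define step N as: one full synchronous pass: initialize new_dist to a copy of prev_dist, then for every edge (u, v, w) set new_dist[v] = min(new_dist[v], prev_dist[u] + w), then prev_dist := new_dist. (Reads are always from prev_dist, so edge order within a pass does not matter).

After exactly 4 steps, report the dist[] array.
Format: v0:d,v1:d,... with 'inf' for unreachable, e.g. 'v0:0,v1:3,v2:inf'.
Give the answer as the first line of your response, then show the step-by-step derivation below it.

v0:0,v1:inf,v2:inf,v3:20,v4:27,v5:46,v6:14,v7:inf

step 1: dist = v0:0,v1:inf,v2:inf,v3:20,v4:inf,v5:inf,v6:14,v7:inf
step 2: dist = v0:0,v1:inf,v2:inf,v3:20,v4:27,v5:inf,v6:14,v7:inf
step 3: dist = v0:0,v1:inf,v2:inf,v3:20,v4:27,v5:46,v6:14,v7:inf
step 4: dist = v0:0,v1:inf,v2:inf,v3:20,v4:27,v5:46,v6:14,v7:inf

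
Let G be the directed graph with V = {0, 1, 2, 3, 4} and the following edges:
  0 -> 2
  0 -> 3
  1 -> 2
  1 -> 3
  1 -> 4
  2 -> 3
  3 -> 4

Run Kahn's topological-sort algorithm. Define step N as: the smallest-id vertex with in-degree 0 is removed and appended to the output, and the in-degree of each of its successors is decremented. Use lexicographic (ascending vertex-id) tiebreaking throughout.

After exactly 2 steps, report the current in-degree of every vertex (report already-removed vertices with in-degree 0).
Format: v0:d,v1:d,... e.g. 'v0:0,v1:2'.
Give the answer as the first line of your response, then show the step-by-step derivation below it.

v0:0,v1:0,v2:0,v3:1,v4:1

step 1: output 0; order=[0]; indeg=(0,0,1,2,2)
step 2: output 1; order=[0,1]; indeg=(0,0,0,1,1)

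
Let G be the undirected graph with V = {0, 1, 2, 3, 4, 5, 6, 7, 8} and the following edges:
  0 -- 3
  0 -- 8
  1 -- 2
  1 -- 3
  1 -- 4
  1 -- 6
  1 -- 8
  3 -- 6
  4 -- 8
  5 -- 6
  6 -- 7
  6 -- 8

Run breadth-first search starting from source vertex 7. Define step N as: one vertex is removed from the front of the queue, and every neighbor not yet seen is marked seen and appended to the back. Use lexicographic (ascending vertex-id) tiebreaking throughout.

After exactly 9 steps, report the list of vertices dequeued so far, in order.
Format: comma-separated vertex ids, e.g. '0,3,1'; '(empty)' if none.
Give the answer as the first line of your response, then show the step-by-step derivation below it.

7,6,1,3,5,8,2,4,0

step 1: dequeue 7; queue=[6]; order=7
step 2: dequeue 6; queue=[1,3,5,8]; order=7,6
step 3: dequeue 1; queue=[3,5,8,2,4]; order=7,6,1
step 4: dequeue 3; queue=[5,8,2,4,0]; order=7,6,1,3
step 5: dequeue 5; queue=[8,2,4,0]; order=7,6,1,3,5
step 6: dequeue 8; queue=[2,4,0]; order=7,6,1,3,5,8
step 7: dequeue 2; queue=[4,0]; order=7,6,1,3,5,8,2
step 8: dequeue 4; queue=[0]; order=7,6,1,3,5,8,2,4
step 9: dequeue 0; queue=[(empty)]; order=7,6,1,3,5,8,2,4,0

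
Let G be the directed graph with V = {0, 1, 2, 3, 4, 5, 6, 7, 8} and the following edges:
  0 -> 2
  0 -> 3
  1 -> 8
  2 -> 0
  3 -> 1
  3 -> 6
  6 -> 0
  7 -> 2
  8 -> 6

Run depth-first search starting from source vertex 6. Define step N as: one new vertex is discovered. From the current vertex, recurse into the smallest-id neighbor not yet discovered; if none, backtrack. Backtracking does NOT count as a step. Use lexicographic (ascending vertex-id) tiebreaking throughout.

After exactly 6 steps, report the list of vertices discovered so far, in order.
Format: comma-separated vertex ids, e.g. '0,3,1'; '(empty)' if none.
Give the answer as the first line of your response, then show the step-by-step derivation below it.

6,0,2,3,1,8

step 1: discover 6; path=6; order=6
step 2: discover 0; path=6>0; order=6,0
step 3: discover 2; path=6>0>2; order=6,0,2
step 4: discover 3; path=6>0>3; order=6,0,2,3
step 5: discover 1; path=6>0>3>1; order=6,0,2,3,1
step 6: discover 8; path=6>0>3>1>8; order=6,0,2,3,1,8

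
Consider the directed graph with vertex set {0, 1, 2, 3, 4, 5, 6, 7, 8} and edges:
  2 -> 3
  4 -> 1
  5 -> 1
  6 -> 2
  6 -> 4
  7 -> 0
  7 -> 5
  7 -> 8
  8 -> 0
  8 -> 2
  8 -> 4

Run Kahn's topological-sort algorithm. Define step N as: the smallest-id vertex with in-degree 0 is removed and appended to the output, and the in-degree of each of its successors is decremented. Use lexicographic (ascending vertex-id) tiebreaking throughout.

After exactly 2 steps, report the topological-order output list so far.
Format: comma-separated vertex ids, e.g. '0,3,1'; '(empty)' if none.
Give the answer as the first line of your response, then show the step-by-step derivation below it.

6,7

step 1: output 6; order=[6]; indeg=(2,2,1,1,1,1,0,0,1)
step 2: output 7; order=[6,7]; indeg=(1,2,1,1,1,0,0,0,0)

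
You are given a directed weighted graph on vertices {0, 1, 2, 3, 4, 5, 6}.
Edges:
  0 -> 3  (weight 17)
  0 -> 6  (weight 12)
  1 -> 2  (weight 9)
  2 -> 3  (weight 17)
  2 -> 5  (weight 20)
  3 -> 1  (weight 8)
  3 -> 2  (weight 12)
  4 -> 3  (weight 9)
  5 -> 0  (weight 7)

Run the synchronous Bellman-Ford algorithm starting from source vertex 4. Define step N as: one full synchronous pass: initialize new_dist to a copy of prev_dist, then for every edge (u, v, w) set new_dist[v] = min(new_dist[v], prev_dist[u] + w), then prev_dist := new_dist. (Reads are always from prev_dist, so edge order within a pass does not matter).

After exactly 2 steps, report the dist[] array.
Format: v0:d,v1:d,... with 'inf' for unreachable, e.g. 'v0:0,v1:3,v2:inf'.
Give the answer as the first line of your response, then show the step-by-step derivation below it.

v0:inf,v1:17,v2:21,v3:9,v4:0,v5:inf,v6:inf

step 1: dist = v0:inf,v1:inf,v2:inf,v3:9,v4:0,v5:inf,v6:inf
step 2: dist = v0:inf,v1:17,v2:21,v3:9,v4:0,v5:inf,v6:inf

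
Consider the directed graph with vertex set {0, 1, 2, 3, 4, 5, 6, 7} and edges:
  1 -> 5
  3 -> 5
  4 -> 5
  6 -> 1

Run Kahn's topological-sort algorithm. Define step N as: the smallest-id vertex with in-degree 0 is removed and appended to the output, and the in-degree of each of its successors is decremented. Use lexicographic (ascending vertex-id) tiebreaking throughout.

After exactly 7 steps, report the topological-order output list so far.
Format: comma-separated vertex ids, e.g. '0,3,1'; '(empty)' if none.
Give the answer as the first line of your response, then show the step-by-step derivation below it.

0,2,3,4,6,1,5

step 1: output 0; order=[0]; indeg=(0,1,0,0,0,3,0,0)
step 2: output 2; order=[0,2]; indeg=(0,1,0,0,0,3,0,0)
step 3: output 3; order=[0,2,3]; indeg=(0,1,0,0,0,2,0,0)
step 4: output 4; order=[0,2,3,4]; indeg=(0,1,0,0,0,1,0,0)
step 5: output 6; order=[0,2,3,4,6]; indeg=(0,0,0,0,0,1,0,0)
step 6: output 1; order=[0,2,3,4,6,1]; indeg=(0,0,0,0,0,0,0,0)
step 7: output 5; order=[0,2,3,4,6,1,5]; indeg=(0,0,0,0,0,0,0,0)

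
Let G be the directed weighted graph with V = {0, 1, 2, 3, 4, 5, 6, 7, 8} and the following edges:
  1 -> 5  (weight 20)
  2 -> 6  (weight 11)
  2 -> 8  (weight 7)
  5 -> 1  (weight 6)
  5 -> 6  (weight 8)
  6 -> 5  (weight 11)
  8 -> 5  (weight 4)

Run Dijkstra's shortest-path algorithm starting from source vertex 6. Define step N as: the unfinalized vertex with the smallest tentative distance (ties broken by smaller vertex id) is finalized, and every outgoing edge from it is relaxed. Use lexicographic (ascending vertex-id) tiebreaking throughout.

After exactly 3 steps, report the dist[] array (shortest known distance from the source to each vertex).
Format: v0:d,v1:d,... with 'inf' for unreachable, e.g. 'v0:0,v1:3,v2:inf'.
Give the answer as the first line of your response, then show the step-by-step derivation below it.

v0:inf,v1:17,v2:inf,v3:inf,v4:inf,v5:11,v6:0,v7:inf,v8:inf

step 1: dist = v0:inf,v1:inf,v2:inf,v3:inf,v4:inf,v5:11,v6:0,v7:inf,v8:inf
step 2: dist = v0:inf,v1:17,v2:inf,v3:inf,v4:inf,v5:11,v6:0,v7:inf,v8:inf
step 3: dist = v0:inf,v1:17,v2:inf,v3:inf,v4:inf,v5:11,v6:0,v7:inf,v8:inf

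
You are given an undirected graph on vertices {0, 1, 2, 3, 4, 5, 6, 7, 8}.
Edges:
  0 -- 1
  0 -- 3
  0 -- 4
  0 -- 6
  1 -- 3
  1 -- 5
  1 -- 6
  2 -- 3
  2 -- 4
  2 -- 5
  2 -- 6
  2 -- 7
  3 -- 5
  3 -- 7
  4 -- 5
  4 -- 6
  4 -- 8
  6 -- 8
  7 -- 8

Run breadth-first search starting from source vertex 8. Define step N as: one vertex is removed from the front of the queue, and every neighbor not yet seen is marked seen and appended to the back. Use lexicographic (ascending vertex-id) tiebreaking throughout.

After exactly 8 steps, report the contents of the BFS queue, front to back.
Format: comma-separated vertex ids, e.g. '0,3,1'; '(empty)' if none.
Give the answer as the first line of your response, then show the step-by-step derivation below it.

3

step 1: dequeue 8; queue=[4,6,7]; order=8
step 2: dequeue 4; queue=[6,7,0,2,5]; order=8,4
step 3: dequeue 6; queue=[7,0,2,5,1]; order=8,4,6
step 4: dequeue 7; queue=[0,2,5,1,3]; order=8,4,6,7
step 5: dequeue 0; queue=[2,5,1,3]; order=8,4,6,7,0
step 6: dequeue 2; queue=[5,1,3]; order=8,4,6,7,0,2
step 7: dequeue 5; queue=[1,3]; order=8,4,6,7,0,2,5
step 8: dequeue 1; queue=[3]; order=8,4,6,7,0,2,5,1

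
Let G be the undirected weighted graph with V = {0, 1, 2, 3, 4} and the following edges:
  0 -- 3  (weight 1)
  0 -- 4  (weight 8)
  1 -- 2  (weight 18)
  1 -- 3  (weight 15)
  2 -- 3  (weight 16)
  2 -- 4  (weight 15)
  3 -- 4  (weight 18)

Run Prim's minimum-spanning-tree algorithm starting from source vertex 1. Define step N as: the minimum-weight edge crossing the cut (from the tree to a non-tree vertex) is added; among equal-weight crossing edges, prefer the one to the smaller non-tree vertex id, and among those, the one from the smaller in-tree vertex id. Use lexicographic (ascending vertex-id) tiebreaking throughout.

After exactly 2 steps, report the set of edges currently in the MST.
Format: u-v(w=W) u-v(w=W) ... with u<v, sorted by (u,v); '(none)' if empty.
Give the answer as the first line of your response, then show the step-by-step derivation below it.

0-3(w=1) 1-3(w=15)

step 1: add edge 1-3 (w=15); MST = {1-3(w=15)}
step 2: add edge 0-3 (w=1); MST = {0-3(w=1) 1-3(w=15)}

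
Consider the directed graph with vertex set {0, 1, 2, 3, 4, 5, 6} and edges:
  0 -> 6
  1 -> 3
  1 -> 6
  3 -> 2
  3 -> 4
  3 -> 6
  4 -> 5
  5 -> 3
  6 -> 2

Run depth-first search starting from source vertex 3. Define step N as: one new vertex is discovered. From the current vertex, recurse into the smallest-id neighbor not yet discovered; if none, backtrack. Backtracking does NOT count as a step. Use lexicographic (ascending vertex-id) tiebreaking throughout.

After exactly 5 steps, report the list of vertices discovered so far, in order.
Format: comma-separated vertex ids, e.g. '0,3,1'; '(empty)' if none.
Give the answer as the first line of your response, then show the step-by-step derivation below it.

3,2,4,5,6

step 1: discover 3; path=3; order=3
step 2: discover 2; path=3>2; order=3,2
step 3: discover 4; path=3>4; order=3,2,4
step 4: discover 5; path=3>4>5; order=3,2,4,5
step 5: discover 6; path=3>6; order=3,2,4,5,6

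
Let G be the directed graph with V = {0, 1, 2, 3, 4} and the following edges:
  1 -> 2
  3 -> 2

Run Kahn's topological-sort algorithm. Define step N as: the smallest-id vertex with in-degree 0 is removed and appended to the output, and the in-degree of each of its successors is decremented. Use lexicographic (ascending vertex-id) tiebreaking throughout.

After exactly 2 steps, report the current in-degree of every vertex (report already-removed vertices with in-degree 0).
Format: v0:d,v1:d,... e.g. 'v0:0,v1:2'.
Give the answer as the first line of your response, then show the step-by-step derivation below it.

v0:0,v1:0,v2:1,v3:0,v4:0

step 1: output 0; order=[0]; indeg=(0,0,2,0,0)
step 2: output 1; order=[0,1]; indeg=(0,0,1,0,0)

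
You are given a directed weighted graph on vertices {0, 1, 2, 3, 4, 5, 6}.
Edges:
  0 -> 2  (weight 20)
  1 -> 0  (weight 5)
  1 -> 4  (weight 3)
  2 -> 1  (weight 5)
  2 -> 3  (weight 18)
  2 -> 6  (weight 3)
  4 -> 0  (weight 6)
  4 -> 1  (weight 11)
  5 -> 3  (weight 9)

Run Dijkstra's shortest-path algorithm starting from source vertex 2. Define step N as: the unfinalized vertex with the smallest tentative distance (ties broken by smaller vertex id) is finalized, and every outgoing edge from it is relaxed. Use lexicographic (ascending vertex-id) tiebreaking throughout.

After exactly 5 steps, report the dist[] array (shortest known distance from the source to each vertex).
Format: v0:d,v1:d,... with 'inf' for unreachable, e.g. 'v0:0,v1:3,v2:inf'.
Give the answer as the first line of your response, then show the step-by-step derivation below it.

v0:10,v1:5,v2:0,v3:18,v4:8,v5:inf,v6:3

step 1: dist = v0:inf,v1:5,v2:0,v3:18,v4:inf,v5:inf,v6:3
step 2: dist = v0:inf,v1:5,v2:0,v3:18,v4:inf,v5:inf,v6:3
step 3: dist = v0:10,v1:5,v2:0,v3:18,v4:8,v5:inf,v6:3
step 4: dist = v0:10,v1:5,v2:0,v3:18,v4:8,v5:inf,v6:3
step 5: dist = v0:10,v1:5,v2:0,v3:18,v4:8,v5:inf,v6:3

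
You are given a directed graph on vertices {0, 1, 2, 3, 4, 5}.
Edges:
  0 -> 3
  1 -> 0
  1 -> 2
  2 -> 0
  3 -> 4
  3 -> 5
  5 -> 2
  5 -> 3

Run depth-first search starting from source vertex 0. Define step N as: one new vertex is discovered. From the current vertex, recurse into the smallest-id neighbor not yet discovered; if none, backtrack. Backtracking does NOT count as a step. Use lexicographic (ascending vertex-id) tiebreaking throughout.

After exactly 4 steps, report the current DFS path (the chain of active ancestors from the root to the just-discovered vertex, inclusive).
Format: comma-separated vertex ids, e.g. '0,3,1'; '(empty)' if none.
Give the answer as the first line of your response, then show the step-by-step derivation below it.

0,3,5

step 1: discover 0; path=0; order=0
step 2: discover 3; path=0>3; order=0,3
step 3: discover 4; path=0>3>4; order=0,3,4
step 4: discover 5; path=0>3>5; order=0,3,4,5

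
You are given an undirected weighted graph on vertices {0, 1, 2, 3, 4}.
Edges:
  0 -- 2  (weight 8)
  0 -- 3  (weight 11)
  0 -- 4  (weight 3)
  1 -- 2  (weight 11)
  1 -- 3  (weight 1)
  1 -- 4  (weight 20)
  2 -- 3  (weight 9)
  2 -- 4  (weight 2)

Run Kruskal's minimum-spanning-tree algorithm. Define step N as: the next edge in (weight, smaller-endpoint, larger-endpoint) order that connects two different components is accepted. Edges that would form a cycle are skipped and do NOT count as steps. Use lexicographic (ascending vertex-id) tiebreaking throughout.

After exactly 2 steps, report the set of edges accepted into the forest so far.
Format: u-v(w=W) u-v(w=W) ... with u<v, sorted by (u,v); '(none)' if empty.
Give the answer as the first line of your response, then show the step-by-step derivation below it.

1-3(w=1) 2-4(w=2)

step 1: add edge 1-3 (w=1); MST = {1-3(w=1)}
step 2: add edge 2-4 (w=2); MST = {1-3(w=1) 2-4(w=2)}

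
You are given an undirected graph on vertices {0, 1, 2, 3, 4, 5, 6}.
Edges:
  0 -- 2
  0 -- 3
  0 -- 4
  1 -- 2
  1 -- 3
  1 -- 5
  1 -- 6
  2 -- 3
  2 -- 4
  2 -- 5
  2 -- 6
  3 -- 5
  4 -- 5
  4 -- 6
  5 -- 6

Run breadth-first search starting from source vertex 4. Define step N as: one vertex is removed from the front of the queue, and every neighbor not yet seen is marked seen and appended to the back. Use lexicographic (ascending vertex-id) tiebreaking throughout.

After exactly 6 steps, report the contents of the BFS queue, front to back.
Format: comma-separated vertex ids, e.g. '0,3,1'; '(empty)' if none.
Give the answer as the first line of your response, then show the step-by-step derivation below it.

1

step 1: dequeue 4; queue=[0,2,5,6]; order=4
step 2: dequeue 0; queue=[2,5,6,3]; order=4,0
step 3: dequeue 2; queue=[5,6,3,1]; order=4,0,2
step 4: dequeue 5; queue=[6,3,1]; order=4,0,2,5
step 5: dequeue 6; queue=[3,1]; order=4,0,2,5,6
step 6: dequeue 3; queue=[1]; order=4,0,2,5,6,3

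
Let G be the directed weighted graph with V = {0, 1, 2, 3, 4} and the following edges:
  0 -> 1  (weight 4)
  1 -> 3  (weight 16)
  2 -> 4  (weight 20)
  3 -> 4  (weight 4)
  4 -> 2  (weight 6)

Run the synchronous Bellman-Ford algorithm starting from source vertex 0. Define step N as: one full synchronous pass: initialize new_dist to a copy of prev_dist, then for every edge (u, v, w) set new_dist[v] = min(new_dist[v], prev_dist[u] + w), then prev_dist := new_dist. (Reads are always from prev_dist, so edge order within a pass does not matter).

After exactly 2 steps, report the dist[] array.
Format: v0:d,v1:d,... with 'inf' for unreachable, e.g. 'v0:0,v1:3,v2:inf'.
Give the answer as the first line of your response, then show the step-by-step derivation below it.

v0:0,v1:4,v2:inf,v3:20,v4:inf

step 1: dist = v0:0,v1:4,v2:inf,v3:inf,v4:inf
step 2: dist = v0:0,v1:4,v2:inf,v3:20,v4:inf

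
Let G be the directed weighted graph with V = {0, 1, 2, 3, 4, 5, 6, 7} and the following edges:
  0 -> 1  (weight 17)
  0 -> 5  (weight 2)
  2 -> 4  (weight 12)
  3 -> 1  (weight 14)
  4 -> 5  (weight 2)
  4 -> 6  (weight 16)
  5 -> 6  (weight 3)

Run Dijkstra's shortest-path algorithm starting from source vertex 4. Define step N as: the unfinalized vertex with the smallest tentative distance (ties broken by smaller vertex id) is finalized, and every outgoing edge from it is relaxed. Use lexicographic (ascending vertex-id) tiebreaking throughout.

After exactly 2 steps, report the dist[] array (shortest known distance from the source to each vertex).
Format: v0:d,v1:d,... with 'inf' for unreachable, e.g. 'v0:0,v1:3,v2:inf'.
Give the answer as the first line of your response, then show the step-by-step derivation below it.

v0:inf,v1:inf,v2:inf,v3:inf,v4:0,v5:2,v6:5,v7:inf

step 1: dist = v0:inf,v1:inf,v2:inf,v3:inf,v4:0,v5:2,v6:16,v7:inf
step 2: dist = v0:inf,v1:inf,v2:inf,v3:inf,v4:0,v5:2,v6:5,v7:inf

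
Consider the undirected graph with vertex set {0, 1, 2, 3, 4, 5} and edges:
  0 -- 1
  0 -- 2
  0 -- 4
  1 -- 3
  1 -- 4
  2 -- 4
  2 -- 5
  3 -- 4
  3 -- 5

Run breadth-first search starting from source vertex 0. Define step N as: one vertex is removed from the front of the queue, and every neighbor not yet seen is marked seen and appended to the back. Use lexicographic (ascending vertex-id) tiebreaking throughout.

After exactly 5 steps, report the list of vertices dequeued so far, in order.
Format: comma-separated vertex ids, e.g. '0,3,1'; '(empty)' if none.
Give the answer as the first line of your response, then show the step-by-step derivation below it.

0,1,2,4,3

step 1: dequeue 0; queue=[1,2,4]; order=0
step 2: dequeue 1; queue=[2,4,3]; order=0,1
step 3: dequeue 2; queue=[4,3,5]; order=0,1,2
step 4: dequeue 4; queue=[3,5]; order=0,1,2,4
step 5: dequeue 3; queue=[5]; order=0,1,2,4,3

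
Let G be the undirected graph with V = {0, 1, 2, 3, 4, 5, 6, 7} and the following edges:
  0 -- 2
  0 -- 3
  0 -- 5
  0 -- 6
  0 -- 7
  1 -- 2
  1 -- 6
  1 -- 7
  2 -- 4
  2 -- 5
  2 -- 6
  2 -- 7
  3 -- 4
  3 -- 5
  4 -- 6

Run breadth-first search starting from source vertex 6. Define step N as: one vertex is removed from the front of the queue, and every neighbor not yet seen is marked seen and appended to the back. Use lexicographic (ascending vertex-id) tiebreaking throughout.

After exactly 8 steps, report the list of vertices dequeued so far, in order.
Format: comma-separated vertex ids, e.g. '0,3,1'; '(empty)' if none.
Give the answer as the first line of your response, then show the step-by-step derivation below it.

6,0,1,2,4,3,5,7

step 1: dequeue 6; queue=[0,1,2,4]; order=6
step 2: dequeue 0; queue=[1,2,4,3,5,7]; order=6,0
step 3: dequeue 1; queue=[2,4,3,5,7]; order=6,0,1
step 4: dequeue 2; queue=[4,3,5,7]; order=6,0,1,2
step 5: dequeue 4; queue=[3,5,7]; order=6,0,1,2,4
step 6: dequeue 3; queue=[5,7]; order=6,0,1,2,4,3
step 7: dequeue 5; queue=[7]; order=6,0,1,2,4,3,5
step 8: dequeue 7; queue=[(empty)]; order=6,0,1,2,4,3,5,7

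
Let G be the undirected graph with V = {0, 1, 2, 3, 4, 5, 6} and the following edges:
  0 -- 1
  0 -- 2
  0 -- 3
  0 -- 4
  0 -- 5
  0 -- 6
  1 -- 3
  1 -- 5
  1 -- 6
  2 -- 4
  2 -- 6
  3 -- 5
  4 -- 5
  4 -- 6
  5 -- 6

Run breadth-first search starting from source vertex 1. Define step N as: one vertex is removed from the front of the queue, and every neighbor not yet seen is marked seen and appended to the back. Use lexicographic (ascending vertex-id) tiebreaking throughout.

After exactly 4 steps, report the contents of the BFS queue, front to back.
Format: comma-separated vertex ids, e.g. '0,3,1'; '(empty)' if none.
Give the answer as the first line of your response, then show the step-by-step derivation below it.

6,2,4

step 1: dequeue 1; queue=[0,3,5,6]; order=1
step 2: dequeue 0; queue=[3,5,6,2,4]; order=1,0
step 3: dequeue 3; queue=[5,6,2,4]; order=1,0,3
step 4: dequeue 5; queue=[6,2,4]; order=1,0,3,5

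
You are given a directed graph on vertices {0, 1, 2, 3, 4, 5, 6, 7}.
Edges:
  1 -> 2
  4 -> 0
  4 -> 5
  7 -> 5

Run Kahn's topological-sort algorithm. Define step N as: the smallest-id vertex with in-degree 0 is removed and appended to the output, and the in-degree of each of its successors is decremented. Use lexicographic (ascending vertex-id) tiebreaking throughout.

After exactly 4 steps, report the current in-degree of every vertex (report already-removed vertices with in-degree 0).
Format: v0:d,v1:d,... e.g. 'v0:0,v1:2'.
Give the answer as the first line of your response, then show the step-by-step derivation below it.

v0:0,v1:0,v2:0,v3:0,v4:0,v5:1,v6:0,v7:0

step 1: output 1; order=[1]; indeg=(1,0,0,0,0,2,0,0)
step 2: output 2; order=[1,2]; indeg=(1,0,0,0,0,2,0,0)
step 3: output 3; order=[1,2,3]; indeg=(1,0,0,0,0,2,0,0)
step 4: output 4; order=[1,2,3,4]; indeg=(0,0,0,0,0,1,0,0)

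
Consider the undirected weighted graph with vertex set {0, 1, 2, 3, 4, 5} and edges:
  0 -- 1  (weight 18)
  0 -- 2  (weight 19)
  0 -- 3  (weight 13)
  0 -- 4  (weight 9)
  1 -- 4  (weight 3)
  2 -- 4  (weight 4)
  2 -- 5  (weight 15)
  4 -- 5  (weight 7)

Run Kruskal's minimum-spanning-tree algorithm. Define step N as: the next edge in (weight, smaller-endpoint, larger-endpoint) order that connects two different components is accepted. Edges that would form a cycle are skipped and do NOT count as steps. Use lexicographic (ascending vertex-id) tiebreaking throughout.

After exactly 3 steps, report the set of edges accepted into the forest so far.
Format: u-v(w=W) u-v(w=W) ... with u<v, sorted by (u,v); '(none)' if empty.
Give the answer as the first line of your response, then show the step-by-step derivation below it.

1-4(w=3) 2-4(w=4) 4-5(w=7)

step 1: add edge 1-4 (w=3); MST = {1-4(w=3)}
step 2: add edge 2-4 (w=4); MST = {1-4(w=3) 2-4(w=4)}
step 3: add edge 4-5 (w=7); MST = {1-4(w=3) 2-4(w=4) 4-5(w=7)}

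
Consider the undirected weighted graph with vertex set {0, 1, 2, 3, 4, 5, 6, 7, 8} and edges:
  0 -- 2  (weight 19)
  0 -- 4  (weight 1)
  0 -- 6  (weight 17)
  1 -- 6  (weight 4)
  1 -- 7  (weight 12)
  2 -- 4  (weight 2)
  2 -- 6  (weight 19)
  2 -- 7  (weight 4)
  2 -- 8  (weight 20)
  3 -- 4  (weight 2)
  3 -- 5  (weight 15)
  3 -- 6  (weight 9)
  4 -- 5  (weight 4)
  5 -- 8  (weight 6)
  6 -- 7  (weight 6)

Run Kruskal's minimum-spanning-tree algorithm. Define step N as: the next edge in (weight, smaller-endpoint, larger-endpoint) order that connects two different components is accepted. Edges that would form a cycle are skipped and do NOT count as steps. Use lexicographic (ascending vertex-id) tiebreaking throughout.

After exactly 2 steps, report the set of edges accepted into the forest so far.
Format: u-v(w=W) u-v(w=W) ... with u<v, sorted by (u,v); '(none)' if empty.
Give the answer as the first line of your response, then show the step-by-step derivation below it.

0-4(w=1) 2-4(w=2)

step 1: add edge 0-4 (w=1); MST = {0-4(w=1)}
step 2: add edge 2-4 (w=2); MST = {0-4(w=1) 2-4(w=2)}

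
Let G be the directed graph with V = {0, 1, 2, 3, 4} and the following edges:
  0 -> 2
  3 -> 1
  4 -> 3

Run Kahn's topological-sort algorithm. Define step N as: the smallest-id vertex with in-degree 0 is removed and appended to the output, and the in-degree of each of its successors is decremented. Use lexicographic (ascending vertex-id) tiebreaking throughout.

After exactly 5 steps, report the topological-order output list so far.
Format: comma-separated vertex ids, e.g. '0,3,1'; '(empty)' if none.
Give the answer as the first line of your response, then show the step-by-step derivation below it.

0,2,4,3,1

step 1: output 0; order=[0]; indeg=(0,1,0,1,0)
step 2: output 2; order=[0,2]; indeg=(0,1,0,1,0)
step 3: output 4; order=[0,2,4]; indeg=(0,1,0,0,0)
step 4: output 3; order=[0,2,4,3]; indeg=(0,0,0,0,0)
step 5: output 1; order=[0,2,4,3,1]; indeg=(0,0,0,0,0)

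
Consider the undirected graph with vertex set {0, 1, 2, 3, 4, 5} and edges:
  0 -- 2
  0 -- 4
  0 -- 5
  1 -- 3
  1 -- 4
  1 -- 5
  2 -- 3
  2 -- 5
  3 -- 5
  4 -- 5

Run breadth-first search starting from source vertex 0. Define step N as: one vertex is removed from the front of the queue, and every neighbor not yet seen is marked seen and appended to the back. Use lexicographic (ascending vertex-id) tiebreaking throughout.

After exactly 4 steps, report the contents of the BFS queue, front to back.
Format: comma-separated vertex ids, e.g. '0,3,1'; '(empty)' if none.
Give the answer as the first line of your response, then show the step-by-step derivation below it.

3,1

step 1: dequeue 0; queue=[2,4,5]; order=0
step 2: dequeue 2; queue=[4,5,3]; order=0,2
step 3: dequeue 4; queue=[5,3,1]; order=0,2,4
step 4: dequeue 5; queue=[3,1]; order=0,2,4,5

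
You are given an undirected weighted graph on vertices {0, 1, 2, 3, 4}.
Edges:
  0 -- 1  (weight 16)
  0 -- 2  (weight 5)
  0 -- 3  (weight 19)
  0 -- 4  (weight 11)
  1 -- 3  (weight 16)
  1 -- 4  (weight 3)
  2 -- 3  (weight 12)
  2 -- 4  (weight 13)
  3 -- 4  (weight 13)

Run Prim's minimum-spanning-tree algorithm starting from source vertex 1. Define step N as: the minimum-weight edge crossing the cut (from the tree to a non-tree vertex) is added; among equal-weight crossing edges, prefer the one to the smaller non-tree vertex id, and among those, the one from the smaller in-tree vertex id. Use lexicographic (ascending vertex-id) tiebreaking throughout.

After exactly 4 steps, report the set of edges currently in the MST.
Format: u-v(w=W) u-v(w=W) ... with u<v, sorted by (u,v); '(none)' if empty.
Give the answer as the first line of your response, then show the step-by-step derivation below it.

0-2(w=5) 0-4(w=11) 1-4(w=3) 2-3(w=12)

step 1: add edge 1-4 (w=3); MST = {1-4(w=3)}
step 2: add edge 0-4 (w=11); MST = {0-4(w=11) 1-4(w=3)}
step 3: add edge 0-2 (w=5); MST = {0-2(w=5) 0-4(w=11) 1-4(w=3)}
step 4: add edge 2-3 (w=12); MST = {0-2(w=5) 0-4(w=11) 1-4(w=3) 2-3(w=12)}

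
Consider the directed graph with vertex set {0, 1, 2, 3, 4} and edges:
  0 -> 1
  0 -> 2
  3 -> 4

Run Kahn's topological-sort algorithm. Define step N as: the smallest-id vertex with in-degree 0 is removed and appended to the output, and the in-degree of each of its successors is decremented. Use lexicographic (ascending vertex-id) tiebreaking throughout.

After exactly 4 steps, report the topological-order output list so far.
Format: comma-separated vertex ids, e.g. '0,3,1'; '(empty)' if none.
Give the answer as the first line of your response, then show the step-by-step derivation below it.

0,1,2,3

step 1: output 0; order=[0]; indeg=(0,0,0,0,1)
step 2: output 1; order=[0,1]; indeg=(0,0,0,0,1)
step 3: output 2; order=[0,1,2]; indeg=(0,0,0,0,1)
step 4: output 3; order=[0,1,2,3]; indeg=(0,0,0,0,0)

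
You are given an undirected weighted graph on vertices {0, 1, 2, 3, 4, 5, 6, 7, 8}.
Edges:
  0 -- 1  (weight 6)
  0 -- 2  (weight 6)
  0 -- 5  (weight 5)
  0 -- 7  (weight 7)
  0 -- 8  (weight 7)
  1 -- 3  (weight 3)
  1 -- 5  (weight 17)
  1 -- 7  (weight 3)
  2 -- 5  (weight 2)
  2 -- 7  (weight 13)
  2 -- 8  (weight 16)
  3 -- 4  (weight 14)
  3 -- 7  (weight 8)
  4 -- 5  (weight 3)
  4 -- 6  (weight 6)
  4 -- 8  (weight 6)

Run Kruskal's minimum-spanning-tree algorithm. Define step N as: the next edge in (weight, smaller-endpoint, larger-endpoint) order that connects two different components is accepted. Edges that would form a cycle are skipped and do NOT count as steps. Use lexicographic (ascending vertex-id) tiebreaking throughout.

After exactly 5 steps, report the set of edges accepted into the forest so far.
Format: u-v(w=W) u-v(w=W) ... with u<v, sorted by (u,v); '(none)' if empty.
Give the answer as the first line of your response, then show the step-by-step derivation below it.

0-5(w=5) 1-3(w=3) 1-7(w=3) 2-5(w=2) 4-5(w=3)

step 1: add edge 2-5 (w=2); MST = {2-5(w=2)}
step 2: add edge 1-3 (w=3); MST = {1-3(w=3) 2-5(w=2)}
step 3: add edge 1-7 (w=3); MST = {1-3(w=3) 1-7(w=3) 2-5(w=2)}
step 4: add edge 4-5 (w=3); MST = {1-3(w=3) 1-7(w=3) 2-5(w=2) 4-5(w=3)}
step 5: add edge 0-5 (w=5); MST = {0-5(w=5) 1-3(w=3) 1-7(w=3) 2-5(w=2) 4-5(w=3)}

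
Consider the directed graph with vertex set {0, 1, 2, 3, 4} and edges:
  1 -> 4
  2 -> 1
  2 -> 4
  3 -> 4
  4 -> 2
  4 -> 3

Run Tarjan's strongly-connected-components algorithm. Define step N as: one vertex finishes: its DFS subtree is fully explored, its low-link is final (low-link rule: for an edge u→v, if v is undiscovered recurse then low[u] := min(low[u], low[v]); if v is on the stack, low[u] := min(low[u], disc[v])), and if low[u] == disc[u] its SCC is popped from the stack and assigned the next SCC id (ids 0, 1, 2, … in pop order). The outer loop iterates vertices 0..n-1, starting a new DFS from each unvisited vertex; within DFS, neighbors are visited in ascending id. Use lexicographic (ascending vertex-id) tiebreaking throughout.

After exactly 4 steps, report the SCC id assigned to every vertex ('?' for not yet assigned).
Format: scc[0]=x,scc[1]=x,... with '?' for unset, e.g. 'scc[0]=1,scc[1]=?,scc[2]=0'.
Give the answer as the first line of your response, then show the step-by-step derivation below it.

scc[0]=0,scc[1]=?,scc[2]=?,scc[3]=?,scc[4]=?

step 1: low=(low[0]=0,low[1]=?,low[2]=?,low[3]=?,low[4]=?); scc=(scc[0]=0,scc[1]=?,scc[2]=?,scc[3]=?,scc[4]=?)
step 2: low=(low[0]=0,low[1]=1,low[2]=1,low[3]=?,low[4]=2); scc=(scc[0]=0,scc[1]=?,scc[2]=?,scc[3]=?,scc[4]=?)
step 3: low=(low[0]=0,low[1]=1,low[2]=1,low[3]=2,low[4]=1); scc=(scc[0]=0,scc[1]=?,scc[2]=?,scc[3]=?,scc[4]=?)
step 4: low=(low[0]=0,low[1]=1,low[2]=1,low[3]=2,low[4]=1); scc=(scc[0]=0,scc[1]=?,scc[2]=?,scc[3]=?,scc[4]=?)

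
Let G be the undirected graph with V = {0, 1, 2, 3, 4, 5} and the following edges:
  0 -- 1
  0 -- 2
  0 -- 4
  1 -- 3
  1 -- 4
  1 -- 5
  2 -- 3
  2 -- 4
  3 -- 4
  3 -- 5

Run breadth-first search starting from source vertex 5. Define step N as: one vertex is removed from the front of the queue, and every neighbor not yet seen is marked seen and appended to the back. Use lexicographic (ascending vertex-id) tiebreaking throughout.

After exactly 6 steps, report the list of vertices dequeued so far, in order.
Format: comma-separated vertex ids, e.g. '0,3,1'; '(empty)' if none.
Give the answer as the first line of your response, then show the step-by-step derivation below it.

5,1,3,0,4,2

step 1: dequeue 5; queue=[1,3]; order=5
step 2: dequeue 1; queue=[3,0,4]; order=5,1
step 3: dequeue 3; queue=[0,4,2]; order=5,1,3
step 4: dequeue 0; queue=[4,2]; order=5,1,3,0
step 5: dequeue 4; queue=[2]; order=5,1,3,0,4
step 6: dequeue 2; queue=[(empty)]; order=5,1,3,0,4,2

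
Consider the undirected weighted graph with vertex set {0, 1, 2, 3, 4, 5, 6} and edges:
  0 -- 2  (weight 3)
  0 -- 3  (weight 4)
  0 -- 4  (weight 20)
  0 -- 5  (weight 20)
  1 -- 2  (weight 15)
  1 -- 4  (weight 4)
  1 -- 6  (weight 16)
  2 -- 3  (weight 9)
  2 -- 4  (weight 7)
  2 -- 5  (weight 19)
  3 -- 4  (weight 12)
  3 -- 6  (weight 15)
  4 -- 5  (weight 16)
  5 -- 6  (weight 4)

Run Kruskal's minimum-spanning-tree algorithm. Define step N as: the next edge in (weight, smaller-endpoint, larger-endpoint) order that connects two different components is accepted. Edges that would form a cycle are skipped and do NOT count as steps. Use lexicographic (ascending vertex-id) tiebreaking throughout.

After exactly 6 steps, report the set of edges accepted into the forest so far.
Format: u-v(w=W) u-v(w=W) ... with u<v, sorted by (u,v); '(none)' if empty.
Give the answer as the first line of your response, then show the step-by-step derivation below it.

0-2(w=3) 0-3(w=4) 1-4(w=4) 2-4(w=7) 3-6(w=15) 5-6(w=4)

step 1: add edge 0-2 (w=3); MST = {0-2(w=3)}
step 2: add edge 0-3 (w=4); MST = {0-2(w=3) 0-3(w=4)}
step 3: add edge 1-4 (w=4); MST = {0-2(w=3) 0-3(w=4) 1-4(w=4)}
step 4: add edge 5-6 (w=4); MST = {0-2(w=3) 0-3(w=4) 1-4(w=4) 5-6(w=4)}
step 5: add edge 2-4 (w=7); MST = {0-2(w=3) 0-3(w=4) 1-4(w=4) 2-4(w=7) 5-6(w=4)}
step 6: add edge 3-6 (w=15); MST = {0-2(w=3) 0-3(w=4) 1-4(w=4) 2-4(w=7) 3-6(w=15) 5-6(w=4)}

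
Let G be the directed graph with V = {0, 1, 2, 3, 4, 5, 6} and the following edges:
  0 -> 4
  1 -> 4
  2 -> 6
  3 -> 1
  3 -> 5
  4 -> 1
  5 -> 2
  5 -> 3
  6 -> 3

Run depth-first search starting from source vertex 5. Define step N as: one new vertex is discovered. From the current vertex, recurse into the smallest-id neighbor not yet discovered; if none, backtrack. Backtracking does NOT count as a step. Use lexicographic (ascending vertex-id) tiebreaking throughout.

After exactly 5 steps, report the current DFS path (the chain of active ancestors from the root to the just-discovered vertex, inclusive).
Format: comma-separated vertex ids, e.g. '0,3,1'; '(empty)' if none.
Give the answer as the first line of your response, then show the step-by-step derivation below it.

5,2,6,3,1

step 1: discover 5; path=5; order=5
step 2: discover 2; path=5>2; order=5,2
step 3: discover 6; path=5>2>6; order=5,2,6
step 4: discover 3; path=5>2>6>3; order=5,2,6,3
step 5: discover 1; path=5>2>6>3>1; order=5,2,6,3,1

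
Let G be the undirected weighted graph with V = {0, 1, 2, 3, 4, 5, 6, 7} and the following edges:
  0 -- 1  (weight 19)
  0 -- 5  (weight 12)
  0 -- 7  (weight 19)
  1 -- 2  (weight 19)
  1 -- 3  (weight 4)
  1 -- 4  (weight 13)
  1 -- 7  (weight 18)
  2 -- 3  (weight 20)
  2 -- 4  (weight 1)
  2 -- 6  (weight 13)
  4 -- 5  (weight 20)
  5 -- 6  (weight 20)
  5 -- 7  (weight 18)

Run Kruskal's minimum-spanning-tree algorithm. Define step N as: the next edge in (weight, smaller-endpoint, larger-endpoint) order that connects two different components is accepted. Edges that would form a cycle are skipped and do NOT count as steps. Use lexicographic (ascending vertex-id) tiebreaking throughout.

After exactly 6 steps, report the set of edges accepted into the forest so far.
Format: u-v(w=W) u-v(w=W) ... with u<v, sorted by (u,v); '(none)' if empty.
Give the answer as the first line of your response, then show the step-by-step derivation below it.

0-5(w=12) 1-3(w=4) 1-4(w=13) 1-7(w=18) 2-4(w=1) 2-6(w=13)

step 1: add edge 2-4 (w=1); MST = {2-4(w=1)}
step 2: add edge 1-3 (w=4); MST = {1-3(w=4) 2-4(w=1)}
step 3: add edge 0-5 (w=12); MST = {0-5(w=12) 1-3(w=4) 2-4(w=1)}
step 4: add edge 1-4 (w=13); MST = {0-5(w=12) 1-3(w=4) 1-4(w=13) 2-4(w=1)}
step 5: add edge 2-6 (w=13); MST = {0-5(w=12) 1-3(w=4) 1-4(w=13) 2-4(w=1) 2-6(w=13)}
step 6: add edge 1-7 (w=18); MST = {0-5(w=12) 1-3(w=4) 1-4(w=13) 1-7(w=18) 2-4(w=1) 2-6(w=13)}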